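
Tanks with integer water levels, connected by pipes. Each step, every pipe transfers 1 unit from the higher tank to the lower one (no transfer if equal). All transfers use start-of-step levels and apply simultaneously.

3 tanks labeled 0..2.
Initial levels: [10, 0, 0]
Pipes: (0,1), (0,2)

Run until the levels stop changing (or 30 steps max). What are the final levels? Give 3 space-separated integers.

Step 1: flows [0->1,0->2] -> levels [8 1 1]
Step 2: flows [0->1,0->2] -> levels [6 2 2]
Step 3: flows [0->1,0->2] -> levels [4 3 3]
Step 4: flows [0->1,0->2] -> levels [2 4 4]
Step 5: flows [1->0,2->0] -> levels [4 3 3]
  -> period-2 cycle: step 5 state = step 3 state; never stabilizes
  -> state at step 30: (30-3) mod 2 = 1, same as step 4 -> [2 4 4]

Answer: 2 4 4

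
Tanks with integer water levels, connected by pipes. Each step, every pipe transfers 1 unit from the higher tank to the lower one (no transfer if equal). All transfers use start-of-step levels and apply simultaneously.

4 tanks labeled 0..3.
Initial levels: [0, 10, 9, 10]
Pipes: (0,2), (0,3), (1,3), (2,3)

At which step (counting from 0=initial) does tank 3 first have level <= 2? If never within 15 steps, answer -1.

Answer: -1

Derivation:
Step 1: flows [2->0,3->0,1=3,3->2] -> levels [2 10 9 8]
Step 2: flows [2->0,3->0,1->3,2->3] -> levels [4 9 7 9]
Step 3: flows [2->0,3->0,1=3,3->2] -> levels [6 9 7 7]
Step 4: flows [2->0,3->0,1->3,2=3] -> levels [8 8 6 7]
Step 5: flows [0->2,0->3,1->3,3->2] -> levels [6 7 8 8]
Step 6: flows [2->0,3->0,3->1,2=3] -> levels [8 8 7 6]
Step 7: flows [0->2,0->3,1->3,2->3] -> levels [6 7 7 9]
Step 8: flows [2->0,3->0,3->1,3->2] -> levels [8 8 7 6]
  -> period-2 cycle (repeats step 6); tank 3 never drops to <=2
Tank 3 never reaches <=2 within 15 steps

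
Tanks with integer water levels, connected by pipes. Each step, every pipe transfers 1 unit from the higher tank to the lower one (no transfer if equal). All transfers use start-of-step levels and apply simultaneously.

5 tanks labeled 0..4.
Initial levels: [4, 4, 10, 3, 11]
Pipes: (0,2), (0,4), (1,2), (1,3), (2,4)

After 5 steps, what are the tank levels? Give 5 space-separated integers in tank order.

Answer: 7 4 8 6 7

Derivation:
Step 1: flows [2->0,4->0,2->1,1->3,4->2] -> levels [6 4 9 4 9]
Step 2: flows [2->0,4->0,2->1,1=3,2=4] -> levels [8 5 7 4 8]
Step 3: flows [0->2,0=4,2->1,1->3,4->2] -> levels [7 5 8 5 7]
Step 4: flows [2->0,0=4,2->1,1=3,2->4] -> levels [8 6 5 5 8]
Step 5: flows [0->2,0=4,1->2,1->3,4->2] -> levels [7 4 8 6 7]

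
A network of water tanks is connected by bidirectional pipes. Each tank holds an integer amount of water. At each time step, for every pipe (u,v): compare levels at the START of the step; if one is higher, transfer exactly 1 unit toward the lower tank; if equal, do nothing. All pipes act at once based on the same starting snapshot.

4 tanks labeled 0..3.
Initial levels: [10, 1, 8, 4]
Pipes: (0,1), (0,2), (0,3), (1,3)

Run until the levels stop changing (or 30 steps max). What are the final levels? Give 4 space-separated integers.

Step 1: flows [0->1,0->2,0->3,3->1] -> levels [7 3 9 4]
Step 2: flows [0->1,2->0,0->3,3->1] -> levels [6 5 8 4]
Step 3: flows [0->1,2->0,0->3,1->3] -> levels [5 5 7 6]
Step 4: flows [0=1,2->0,3->0,3->1] -> levels [7 6 6 4]
Step 5: flows [0->1,0->2,0->3,1->3] -> levels [4 6 7 6]
Step 6: flows [1->0,2->0,3->0,1=3] -> levels [7 5 6 5]
Step 7: flows [0->1,0->2,0->3,1=3] -> levels [4 6 7 6]
  -> period-2 cycle: step 7 state = step 5 state; never stabilizes
  -> state at step 30: (30-5) mod 2 = 1, same as step 6 -> [7 5 6 5]

Answer: 7 5 6 5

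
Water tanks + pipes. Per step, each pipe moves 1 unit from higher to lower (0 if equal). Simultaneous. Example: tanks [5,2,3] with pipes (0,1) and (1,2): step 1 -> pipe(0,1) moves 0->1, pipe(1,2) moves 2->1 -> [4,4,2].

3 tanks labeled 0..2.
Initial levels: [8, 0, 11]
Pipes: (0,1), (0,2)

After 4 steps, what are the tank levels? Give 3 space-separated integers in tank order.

Step 1: flows [0->1,2->0] -> levels [8 1 10]
Step 2: flows [0->1,2->0] -> levels [8 2 9]
Step 3: flows [0->1,2->0] -> levels [8 3 8]
Step 4: flows [0->1,0=2] -> levels [7 4 8]

Answer: 7 4 8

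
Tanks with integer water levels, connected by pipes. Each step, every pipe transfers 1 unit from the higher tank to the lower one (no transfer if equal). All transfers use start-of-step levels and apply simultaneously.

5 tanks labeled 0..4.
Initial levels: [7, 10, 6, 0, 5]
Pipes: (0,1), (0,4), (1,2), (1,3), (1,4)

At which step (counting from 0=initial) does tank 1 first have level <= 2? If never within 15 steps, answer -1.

Step 1: flows [1->0,0->4,1->2,1->3,1->4] -> levels [7 6 7 1 7]
Step 2: flows [0->1,0=4,2->1,1->3,4->1] -> levels [6 8 6 2 6]
Step 3: flows [1->0,0=4,1->2,1->3,1->4] -> levels [7 4 7 3 7]
Step 4: flows [0->1,0=4,2->1,1->3,4->1] -> levels [6 6 6 4 6]
Step 5: flows [0=1,0=4,1=2,1->3,1=4] -> levels [6 5 6 5 6]
Step 6: flows [0->1,0=4,2->1,1=3,4->1] -> levels [5 8 5 5 5]
Step 7: flows [1->0,0=4,1->2,1->3,1->4] -> levels [6 4 6 6 6]
Step 8: flows [0->1,0=4,2->1,3->1,4->1] -> levels [5 8 5 5 5]
  -> period-2 cycle (repeats step 6); tank 1 never drops to <=2
Tank 1 never reaches <=2 within 15 steps

Answer: -1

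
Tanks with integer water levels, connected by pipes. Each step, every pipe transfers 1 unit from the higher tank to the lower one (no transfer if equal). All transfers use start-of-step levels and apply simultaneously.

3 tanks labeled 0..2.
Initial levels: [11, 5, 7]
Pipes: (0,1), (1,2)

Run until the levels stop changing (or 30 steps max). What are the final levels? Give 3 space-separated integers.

Answer: 8 7 8

Derivation:
Step 1: flows [0->1,2->1] -> levels [10 7 6]
Step 2: flows [0->1,1->2] -> levels [9 7 7]
Step 3: flows [0->1,1=2] -> levels [8 8 7]
Step 4: flows [0=1,1->2] -> levels [8 7 8]
Step 5: flows [0->1,2->1] -> levels [7 9 7]
Step 6: flows [1->0,1->2] -> levels [8 7 8]
  -> period-2 cycle: step 6 state = step 4 state; never stabilizes
  -> state at step 30: (30-4) mod 2 = 0, same as step 4 -> [8 7 8]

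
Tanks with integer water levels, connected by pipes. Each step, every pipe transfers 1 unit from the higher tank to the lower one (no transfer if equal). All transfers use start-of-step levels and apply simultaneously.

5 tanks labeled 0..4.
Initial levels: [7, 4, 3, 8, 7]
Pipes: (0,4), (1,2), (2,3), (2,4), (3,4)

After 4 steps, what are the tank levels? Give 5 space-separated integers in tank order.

Step 1: flows [0=4,1->2,3->2,4->2,3->4] -> levels [7 3 6 6 7]
Step 2: flows [0=4,2->1,2=3,4->2,4->3] -> levels [7 4 6 7 5]
Step 3: flows [0->4,2->1,3->2,2->4,3->4] -> levels [6 5 5 5 8]
Step 4: flows [4->0,1=2,2=3,4->2,4->3] -> levels [7 5 6 6 5]

Answer: 7 5 6 6 5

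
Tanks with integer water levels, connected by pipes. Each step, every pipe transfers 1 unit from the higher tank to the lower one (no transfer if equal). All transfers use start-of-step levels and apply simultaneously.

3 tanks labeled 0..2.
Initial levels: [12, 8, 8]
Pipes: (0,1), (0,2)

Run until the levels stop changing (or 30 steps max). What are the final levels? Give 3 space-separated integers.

Step 1: flows [0->1,0->2] -> levels [10 9 9]
Step 2: flows [0->1,0->2] -> levels [8 10 10]
Step 3: flows [1->0,2->0] -> levels [10 9 9]
  -> period-2 cycle: step 3 state = step 1 state; never stabilizes
  -> state at step 30: (30-1) mod 2 = 1, same as step 2 -> [8 10 10]

Answer: 8 10 10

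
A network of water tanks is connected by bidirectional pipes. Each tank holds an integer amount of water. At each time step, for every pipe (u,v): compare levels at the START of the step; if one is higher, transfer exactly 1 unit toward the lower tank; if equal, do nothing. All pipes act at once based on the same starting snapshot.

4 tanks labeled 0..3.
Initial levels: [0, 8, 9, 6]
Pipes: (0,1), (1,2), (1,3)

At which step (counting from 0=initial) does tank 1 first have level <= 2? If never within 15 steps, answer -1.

Answer: -1

Derivation:
Step 1: flows [1->0,2->1,1->3] -> levels [1 7 8 7]
Step 2: flows [1->0,2->1,1=3] -> levels [2 7 7 7]
Step 3: flows [1->0,1=2,1=3] -> levels [3 6 7 7]
Step 4: flows [1->0,2->1,3->1] -> levels [4 7 6 6]
Step 5: flows [1->0,1->2,1->3] -> levels [5 4 7 7]
Step 6: flows [0->1,2->1,3->1] -> levels [4 7 6 6]
  -> period-2 cycle (repeats step 4); tank 1 never drops to <=2
Tank 1 never reaches <=2 within 15 steps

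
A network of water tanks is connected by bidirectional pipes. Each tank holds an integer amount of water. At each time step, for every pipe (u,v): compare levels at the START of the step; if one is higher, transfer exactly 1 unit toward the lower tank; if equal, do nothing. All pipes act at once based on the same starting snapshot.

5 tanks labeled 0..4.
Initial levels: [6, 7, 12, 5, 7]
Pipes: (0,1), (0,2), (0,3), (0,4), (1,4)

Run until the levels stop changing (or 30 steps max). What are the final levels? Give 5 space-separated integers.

Step 1: flows [1->0,2->0,0->3,4->0,1=4] -> levels [8 6 11 6 6]
Step 2: flows [0->1,2->0,0->3,0->4,1=4] -> levels [6 7 10 7 7]
Step 3: flows [1->0,2->0,3->0,4->0,1=4] -> levels [10 6 9 6 6]
Step 4: flows [0->1,0->2,0->3,0->4,1=4] -> levels [6 7 10 7 7]
  -> period-2 cycle: step 4 state = step 2 state; never stabilizes
  -> state at step 30: (30-2) mod 2 = 0, same as step 2 -> [6 7 10 7 7]

Answer: 6 7 10 7 7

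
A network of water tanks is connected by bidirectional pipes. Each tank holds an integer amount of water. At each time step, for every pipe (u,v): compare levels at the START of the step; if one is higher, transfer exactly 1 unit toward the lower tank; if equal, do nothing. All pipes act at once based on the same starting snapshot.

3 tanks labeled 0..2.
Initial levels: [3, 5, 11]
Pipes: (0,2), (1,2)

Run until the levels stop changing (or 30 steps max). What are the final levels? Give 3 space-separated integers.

Step 1: flows [2->0,2->1] -> levels [4 6 9]
Step 2: flows [2->0,2->1] -> levels [5 7 7]
Step 3: flows [2->0,1=2] -> levels [6 7 6]
Step 4: flows [0=2,1->2] -> levels [6 6 7]
Step 5: flows [2->0,2->1] -> levels [7 7 5]
Step 6: flows [0->2,1->2] -> levels [6 6 7]
  -> period-2 cycle: step 6 state = step 4 state; never stabilizes
  -> state at step 30: (30-4) mod 2 = 0, same as step 4 -> [6 6 7]

Answer: 6 6 7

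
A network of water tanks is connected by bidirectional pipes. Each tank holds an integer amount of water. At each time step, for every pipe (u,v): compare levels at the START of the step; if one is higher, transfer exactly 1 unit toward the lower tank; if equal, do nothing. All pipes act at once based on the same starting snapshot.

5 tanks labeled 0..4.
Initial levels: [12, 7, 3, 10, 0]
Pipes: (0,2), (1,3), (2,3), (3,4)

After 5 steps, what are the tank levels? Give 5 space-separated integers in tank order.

Step 1: flows [0->2,3->1,3->2,3->4] -> levels [11 8 5 7 1]
Step 2: flows [0->2,1->3,3->2,3->4] -> levels [10 7 7 6 2]
Step 3: flows [0->2,1->3,2->3,3->4] -> levels [9 6 7 7 3]
Step 4: flows [0->2,3->1,2=3,3->4] -> levels [8 7 8 5 4]
Step 5: flows [0=2,1->3,2->3,3->4] -> levels [8 6 7 6 5]

Answer: 8 6 7 6 5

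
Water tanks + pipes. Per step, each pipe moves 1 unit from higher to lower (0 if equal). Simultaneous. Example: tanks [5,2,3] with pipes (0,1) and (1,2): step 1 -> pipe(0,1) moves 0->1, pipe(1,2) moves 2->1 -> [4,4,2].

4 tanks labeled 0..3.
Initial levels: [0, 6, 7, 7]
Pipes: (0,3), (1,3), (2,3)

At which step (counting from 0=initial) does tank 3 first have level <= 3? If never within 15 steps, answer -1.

Answer: 5

Derivation:
Step 1: flows [3->0,3->1,2=3] -> levels [1 7 7 5]
Step 2: flows [3->0,1->3,2->3] -> levels [2 6 6 6]
Step 3: flows [3->0,1=3,2=3] -> levels [3 6 6 5]
Step 4: flows [3->0,1->3,2->3] -> levels [4 5 5 6]
Step 5: flows [3->0,3->1,3->2] -> levels [5 6 6 3]
Tank 3 first reaches <=3 at step 5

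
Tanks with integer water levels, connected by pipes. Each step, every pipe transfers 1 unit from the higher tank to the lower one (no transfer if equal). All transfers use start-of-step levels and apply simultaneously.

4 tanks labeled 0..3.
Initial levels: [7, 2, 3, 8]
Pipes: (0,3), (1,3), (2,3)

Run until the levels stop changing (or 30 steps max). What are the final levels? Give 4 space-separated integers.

Step 1: flows [3->0,3->1,3->2] -> levels [8 3 4 5]
Step 2: flows [0->3,3->1,3->2] -> levels [7 4 5 4]
Step 3: flows [0->3,1=3,2->3] -> levels [6 4 4 6]
Step 4: flows [0=3,3->1,3->2] -> levels [6 5 5 4]
Step 5: flows [0->3,1->3,2->3] -> levels [5 4 4 7]
Step 6: flows [3->0,3->1,3->2] -> levels [6 5 5 4]
  -> period-2 cycle: step 6 state = step 4 state; never stabilizes
  -> state at step 30: (30-4) mod 2 = 0, same as step 4 -> [6 5 5 4]

Answer: 6 5 5 4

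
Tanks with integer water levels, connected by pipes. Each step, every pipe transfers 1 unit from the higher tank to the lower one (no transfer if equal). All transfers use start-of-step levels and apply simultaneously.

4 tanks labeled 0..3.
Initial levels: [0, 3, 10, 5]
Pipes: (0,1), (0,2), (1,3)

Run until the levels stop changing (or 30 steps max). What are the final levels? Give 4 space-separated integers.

Step 1: flows [1->0,2->0,3->1] -> levels [2 3 9 4]
Step 2: flows [1->0,2->0,3->1] -> levels [4 3 8 3]
Step 3: flows [0->1,2->0,1=3] -> levels [4 4 7 3]
Step 4: flows [0=1,2->0,1->3] -> levels [5 3 6 4]
Step 5: flows [0->1,2->0,3->1] -> levels [5 5 5 3]
Step 6: flows [0=1,0=2,1->3] -> levels [5 4 5 4]
Step 7: flows [0->1,0=2,1=3] -> levels [4 5 5 4]
Step 8: flows [1->0,2->0,1->3] -> levels [6 3 4 5]
Step 9: flows [0->1,0->2,3->1] -> levels [4 5 5 4]
  -> period-2 cycle: step 9 state = step 7 state; never stabilizes
  -> state at step 30: (30-7) mod 2 = 1, same as step 8 -> [6 3 4 5]

Answer: 6 3 4 5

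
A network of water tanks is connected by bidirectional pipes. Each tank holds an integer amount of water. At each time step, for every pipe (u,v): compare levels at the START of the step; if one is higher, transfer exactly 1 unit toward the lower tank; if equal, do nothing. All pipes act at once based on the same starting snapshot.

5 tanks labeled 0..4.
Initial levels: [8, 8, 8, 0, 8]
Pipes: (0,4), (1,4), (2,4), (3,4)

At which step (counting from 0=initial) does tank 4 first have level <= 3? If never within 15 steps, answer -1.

Answer: -1

Derivation:
Step 1: flows [0=4,1=4,2=4,4->3] -> levels [8 8 8 1 7]
Step 2: flows [0->4,1->4,2->4,4->3] -> levels [7 7 7 2 9]
Step 3: flows [4->0,4->1,4->2,4->3] -> levels [8 8 8 3 5]
Step 4: flows [0->4,1->4,2->4,4->3] -> levels [7 7 7 4 7]
Step 5: flows [0=4,1=4,2=4,4->3] -> levels [7 7 7 5 6]
Step 6: flows [0->4,1->4,2->4,4->3] -> levels [6 6 6 6 8]
Step 7: flows [4->0,4->1,4->2,4->3] -> levels [7 7 7 7 4]
Step 8: flows [0->4,1->4,2->4,3->4] -> levels [6 6 6 6 8]
  -> period-2 cycle (repeats step 6); tank 4 never drops to <=3
Tank 4 never reaches <=3 within 15 steps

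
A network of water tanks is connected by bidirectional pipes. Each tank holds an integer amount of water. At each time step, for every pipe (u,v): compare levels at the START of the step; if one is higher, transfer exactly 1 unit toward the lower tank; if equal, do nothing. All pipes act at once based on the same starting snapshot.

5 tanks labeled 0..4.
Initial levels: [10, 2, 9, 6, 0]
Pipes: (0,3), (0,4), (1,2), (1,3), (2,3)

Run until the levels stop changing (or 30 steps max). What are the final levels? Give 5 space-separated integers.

Step 1: flows [0->3,0->4,2->1,3->1,2->3] -> levels [8 4 7 7 1]
Step 2: flows [0->3,0->4,2->1,3->1,2=3] -> levels [6 6 6 7 2]
Step 3: flows [3->0,0->4,1=2,3->1,3->2] -> levels [6 7 7 4 3]
Step 4: flows [0->3,0->4,1=2,1->3,2->3] -> levels [4 6 6 7 4]
Step 5: flows [3->0,0=4,1=2,3->1,3->2] -> levels [5 7 7 4 4]
Step 6: flows [0->3,0->4,1=2,1->3,2->3] -> levels [3 6 6 7 5]
Step 7: flows [3->0,4->0,1=2,3->1,3->2] -> levels [5 7 7 4 4]
  -> period-2 cycle: step 7 state = step 5 state; never stabilizes
  -> state at step 30: (30-5) mod 2 = 1, same as step 6 -> [3 6 6 7 5]

Answer: 3 6 6 7 5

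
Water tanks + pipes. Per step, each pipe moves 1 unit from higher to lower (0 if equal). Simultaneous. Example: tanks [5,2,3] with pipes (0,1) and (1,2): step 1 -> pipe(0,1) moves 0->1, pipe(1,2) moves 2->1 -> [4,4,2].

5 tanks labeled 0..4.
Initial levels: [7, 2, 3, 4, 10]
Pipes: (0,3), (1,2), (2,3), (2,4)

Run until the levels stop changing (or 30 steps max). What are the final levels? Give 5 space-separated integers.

Step 1: flows [0->3,2->1,3->2,4->2] -> levels [6 3 4 4 9]
Step 2: flows [0->3,2->1,2=3,4->2] -> levels [5 4 4 5 8]
Step 3: flows [0=3,1=2,3->2,4->2] -> levels [5 4 6 4 7]
Step 4: flows [0->3,2->1,2->3,4->2] -> levels [4 5 5 6 6]
Step 5: flows [3->0,1=2,3->2,4->2] -> levels [5 5 7 4 5]
Step 6: flows [0->3,2->1,2->3,2->4] -> levels [4 6 4 6 6]
Step 7: flows [3->0,1->2,3->2,4->2] -> levels [5 5 7 4 5]
  -> period-2 cycle: step 7 state = step 5 state; never stabilizes
  -> state at step 30: (30-5) mod 2 = 1, same as step 6 -> [4 6 4 6 6]

Answer: 4 6 4 6 6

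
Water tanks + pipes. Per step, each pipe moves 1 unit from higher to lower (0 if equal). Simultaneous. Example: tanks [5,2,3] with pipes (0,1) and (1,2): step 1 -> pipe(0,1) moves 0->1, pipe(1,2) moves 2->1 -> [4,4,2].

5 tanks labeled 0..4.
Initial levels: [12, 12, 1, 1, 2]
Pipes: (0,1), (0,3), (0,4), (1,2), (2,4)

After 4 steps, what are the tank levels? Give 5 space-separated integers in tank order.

Answer: 6 6 5 5 6

Derivation:
Step 1: flows [0=1,0->3,0->4,1->2,4->2] -> levels [10 11 3 2 2]
Step 2: flows [1->0,0->3,0->4,1->2,2->4] -> levels [9 9 3 3 4]
Step 3: flows [0=1,0->3,0->4,1->2,4->2] -> levels [7 8 5 4 4]
Step 4: flows [1->0,0->3,0->4,1->2,2->4] -> levels [6 6 5 5 6]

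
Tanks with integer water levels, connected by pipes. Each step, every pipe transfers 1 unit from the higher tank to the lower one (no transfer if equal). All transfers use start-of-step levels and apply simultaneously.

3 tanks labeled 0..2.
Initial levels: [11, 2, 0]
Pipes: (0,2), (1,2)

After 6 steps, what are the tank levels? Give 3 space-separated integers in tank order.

Answer: 5 4 4

Derivation:
Step 1: flows [0->2,1->2] -> levels [10 1 2]
Step 2: flows [0->2,2->1] -> levels [9 2 2]
Step 3: flows [0->2,1=2] -> levels [8 2 3]
Step 4: flows [0->2,2->1] -> levels [7 3 3]
Step 5: flows [0->2,1=2] -> levels [6 3 4]
Step 6: flows [0->2,2->1] -> levels [5 4 4]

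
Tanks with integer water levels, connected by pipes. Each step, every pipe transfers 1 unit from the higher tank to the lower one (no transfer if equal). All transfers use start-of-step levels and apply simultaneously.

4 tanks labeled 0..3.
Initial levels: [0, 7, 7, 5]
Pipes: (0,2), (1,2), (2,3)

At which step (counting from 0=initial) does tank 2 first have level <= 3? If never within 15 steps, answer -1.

Step 1: flows [2->0,1=2,2->3] -> levels [1 7 5 6]
Step 2: flows [2->0,1->2,3->2] -> levels [2 6 6 5]
Step 3: flows [2->0,1=2,2->3] -> levels [3 6 4 6]
Step 4: flows [2->0,1->2,3->2] -> levels [4 5 5 5]
Step 5: flows [2->0,1=2,2=3] -> levels [5 5 4 5]
Step 6: flows [0->2,1->2,3->2] -> levels [4 4 7 4]
Step 7: flows [2->0,2->1,2->3] -> levels [5 5 4 5]
  -> period-2 cycle (repeats step 5); tank 2 never drops to <=3
Tank 2 never reaches <=3 within 15 steps

Answer: -1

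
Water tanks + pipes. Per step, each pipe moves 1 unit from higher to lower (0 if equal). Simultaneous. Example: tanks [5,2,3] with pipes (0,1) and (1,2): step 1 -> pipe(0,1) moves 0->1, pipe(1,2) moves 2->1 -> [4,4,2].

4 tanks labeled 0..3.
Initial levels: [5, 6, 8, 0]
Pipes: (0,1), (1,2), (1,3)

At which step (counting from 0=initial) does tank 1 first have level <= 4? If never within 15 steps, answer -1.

Answer: 3

Derivation:
Step 1: flows [1->0,2->1,1->3] -> levels [6 5 7 1]
Step 2: flows [0->1,2->1,1->3] -> levels [5 6 6 2]
Step 3: flows [1->0,1=2,1->3] -> levels [6 4 6 3]
Tank 1 first reaches <=4 at step 3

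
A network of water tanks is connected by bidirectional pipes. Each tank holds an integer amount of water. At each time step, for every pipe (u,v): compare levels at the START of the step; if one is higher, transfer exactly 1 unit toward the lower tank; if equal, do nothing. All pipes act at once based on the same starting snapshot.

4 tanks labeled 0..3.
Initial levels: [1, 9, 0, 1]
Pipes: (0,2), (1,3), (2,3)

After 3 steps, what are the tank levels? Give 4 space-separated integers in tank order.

Answer: 0 6 2 3

Derivation:
Step 1: flows [0->2,1->3,3->2] -> levels [0 8 2 1]
Step 2: flows [2->0,1->3,2->3] -> levels [1 7 0 3]
Step 3: flows [0->2,1->3,3->2] -> levels [0 6 2 3]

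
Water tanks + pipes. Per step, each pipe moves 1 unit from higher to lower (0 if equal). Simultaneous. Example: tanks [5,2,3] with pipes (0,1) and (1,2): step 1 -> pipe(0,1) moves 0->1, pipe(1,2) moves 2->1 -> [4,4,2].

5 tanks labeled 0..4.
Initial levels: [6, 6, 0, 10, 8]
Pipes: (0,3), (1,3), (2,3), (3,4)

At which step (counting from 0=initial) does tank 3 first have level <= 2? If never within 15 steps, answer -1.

Answer: -1

Derivation:
Step 1: flows [3->0,3->1,3->2,3->4] -> levels [7 7 1 6 9]
Step 2: flows [0->3,1->3,3->2,4->3] -> levels [6 6 2 8 8]
Step 3: flows [3->0,3->1,3->2,3=4] -> levels [7 7 3 5 8]
Step 4: flows [0->3,1->3,3->2,4->3] -> levels [6 6 4 7 7]
Step 5: flows [3->0,3->1,3->2,3=4] -> levels [7 7 5 4 7]
Step 6: flows [0->3,1->3,2->3,4->3] -> levels [6 6 4 8 6]
Step 7: flows [3->0,3->1,3->2,3->4] -> levels [7 7 5 4 7]
  -> period-2 cycle (repeats step 5); tank 3 never drops to <=2
Tank 3 never reaches <=2 within 15 steps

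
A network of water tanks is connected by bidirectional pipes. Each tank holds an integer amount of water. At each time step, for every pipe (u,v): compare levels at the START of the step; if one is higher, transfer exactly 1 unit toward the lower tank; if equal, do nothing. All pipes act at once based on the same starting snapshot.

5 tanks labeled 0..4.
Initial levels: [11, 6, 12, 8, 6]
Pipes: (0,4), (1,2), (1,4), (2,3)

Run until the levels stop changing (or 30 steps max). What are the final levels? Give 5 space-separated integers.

Step 1: flows [0->4,2->1,1=4,2->3] -> levels [10 7 10 9 7]
Step 2: flows [0->4,2->1,1=4,2->3] -> levels [9 8 8 10 8]
Step 3: flows [0->4,1=2,1=4,3->2] -> levels [8 8 9 9 9]
Step 4: flows [4->0,2->1,4->1,2=3] -> levels [9 10 8 9 7]
Step 5: flows [0->4,1->2,1->4,3->2] -> levels [8 8 10 8 9]
Step 6: flows [4->0,2->1,4->1,2->3] -> levels [9 10 8 9 7]
  -> period-2 cycle: step 6 state = step 4 state; never stabilizes
  -> state at step 30: (30-4) mod 2 = 0, same as step 4 -> [9 10 8 9 7]

Answer: 9 10 8 9 7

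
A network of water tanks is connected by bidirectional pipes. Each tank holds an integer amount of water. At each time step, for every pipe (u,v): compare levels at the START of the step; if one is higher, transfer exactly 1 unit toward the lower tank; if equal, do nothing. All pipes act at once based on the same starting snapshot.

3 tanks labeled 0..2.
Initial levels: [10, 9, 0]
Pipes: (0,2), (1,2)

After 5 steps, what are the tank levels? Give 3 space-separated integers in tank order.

Answer: 7 7 5

Derivation:
Step 1: flows [0->2,1->2] -> levels [9 8 2]
Step 2: flows [0->2,1->2] -> levels [8 7 4]
Step 3: flows [0->2,1->2] -> levels [7 6 6]
Step 4: flows [0->2,1=2] -> levels [6 6 7]
Step 5: flows [2->0,2->1] -> levels [7 7 5]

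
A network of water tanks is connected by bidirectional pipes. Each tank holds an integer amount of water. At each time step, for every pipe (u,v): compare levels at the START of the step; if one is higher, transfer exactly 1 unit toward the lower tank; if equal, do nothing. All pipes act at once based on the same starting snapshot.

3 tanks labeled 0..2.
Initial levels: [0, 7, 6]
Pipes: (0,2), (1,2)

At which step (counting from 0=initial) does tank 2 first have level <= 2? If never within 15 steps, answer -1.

Answer: -1

Derivation:
Step 1: flows [2->0,1->2] -> levels [1 6 6]
Step 2: flows [2->0,1=2] -> levels [2 6 5]
Step 3: flows [2->0,1->2] -> levels [3 5 5]
Step 4: flows [2->0,1=2] -> levels [4 5 4]
Step 5: flows [0=2,1->2] -> levels [4 4 5]
Step 6: flows [2->0,2->1] -> levels [5 5 3]
Step 7: flows [0->2,1->2] -> levels [4 4 5]
  -> period-2 cycle (repeats step 5); tank 2 never drops to <=2
Tank 2 never reaches <=2 within 15 steps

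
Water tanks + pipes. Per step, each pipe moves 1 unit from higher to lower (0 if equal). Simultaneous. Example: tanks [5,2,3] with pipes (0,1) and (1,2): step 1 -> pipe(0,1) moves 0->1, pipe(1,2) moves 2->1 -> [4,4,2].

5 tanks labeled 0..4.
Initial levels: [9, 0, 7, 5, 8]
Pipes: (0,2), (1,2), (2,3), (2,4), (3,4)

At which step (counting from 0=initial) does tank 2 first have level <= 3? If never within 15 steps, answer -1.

Answer: 6

Derivation:
Step 1: flows [0->2,2->1,2->3,4->2,4->3] -> levels [8 1 7 7 6]
Step 2: flows [0->2,2->1,2=3,2->4,3->4] -> levels [7 2 6 6 8]
Step 3: flows [0->2,2->1,2=3,4->2,4->3] -> levels [6 3 7 7 6]
Step 4: flows [2->0,2->1,2=3,2->4,3->4] -> levels [7 4 4 6 8]
Step 5: flows [0->2,1=2,3->2,4->2,4->3] -> levels [6 4 7 6 6]
Step 6: flows [2->0,2->1,2->3,2->4,3=4] -> levels [7 5 3 7 7]
Tank 2 first reaches <=3 at step 6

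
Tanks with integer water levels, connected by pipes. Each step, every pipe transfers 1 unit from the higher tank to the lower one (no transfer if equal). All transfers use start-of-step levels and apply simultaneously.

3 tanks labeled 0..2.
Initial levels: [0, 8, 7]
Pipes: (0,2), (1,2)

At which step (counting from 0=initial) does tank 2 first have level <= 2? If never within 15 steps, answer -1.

Step 1: flows [2->0,1->2] -> levels [1 7 7]
Step 2: flows [2->0,1=2] -> levels [2 7 6]
Step 3: flows [2->0,1->2] -> levels [3 6 6]
Step 4: flows [2->0,1=2] -> levels [4 6 5]
Step 5: flows [2->0,1->2] -> levels [5 5 5]
Step 6: flows [0=2,1=2] -> levels [5 5 5]
  -> stable; tank 2 stays at 5 > 2
Tank 2 never reaches <=2 within 15 steps

Answer: -1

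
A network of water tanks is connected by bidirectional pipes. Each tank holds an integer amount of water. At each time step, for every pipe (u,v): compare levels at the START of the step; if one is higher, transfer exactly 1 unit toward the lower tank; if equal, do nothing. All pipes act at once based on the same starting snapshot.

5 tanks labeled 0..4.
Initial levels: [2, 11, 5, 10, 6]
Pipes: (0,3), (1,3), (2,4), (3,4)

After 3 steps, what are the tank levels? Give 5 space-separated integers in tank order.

Answer: 5 8 7 7 7

Derivation:
Step 1: flows [3->0,1->3,4->2,3->4] -> levels [3 10 6 9 6]
Step 2: flows [3->0,1->3,2=4,3->4] -> levels [4 9 6 8 7]
Step 3: flows [3->0,1->3,4->2,3->4] -> levels [5 8 7 7 7]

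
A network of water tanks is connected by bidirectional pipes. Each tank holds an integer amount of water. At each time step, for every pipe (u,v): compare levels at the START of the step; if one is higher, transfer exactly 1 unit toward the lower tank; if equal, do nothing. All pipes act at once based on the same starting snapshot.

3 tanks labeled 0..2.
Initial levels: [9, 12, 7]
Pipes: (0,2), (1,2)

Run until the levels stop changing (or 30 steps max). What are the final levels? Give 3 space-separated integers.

Answer: 10 10 8

Derivation:
Step 1: flows [0->2,1->2] -> levels [8 11 9]
Step 2: flows [2->0,1->2] -> levels [9 10 9]
Step 3: flows [0=2,1->2] -> levels [9 9 10]
Step 4: flows [2->0,2->1] -> levels [10 10 8]
Step 5: flows [0->2,1->2] -> levels [9 9 10]
  -> period-2 cycle: step 5 state = step 3 state; never stabilizes
  -> state at step 30: (30-3) mod 2 = 1, same as step 4 -> [10 10 8]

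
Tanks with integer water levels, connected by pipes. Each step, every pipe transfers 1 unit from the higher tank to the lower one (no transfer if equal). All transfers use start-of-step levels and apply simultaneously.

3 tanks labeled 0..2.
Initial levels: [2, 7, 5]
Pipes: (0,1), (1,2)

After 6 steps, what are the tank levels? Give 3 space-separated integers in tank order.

Answer: 4 6 4

Derivation:
Step 1: flows [1->0,1->2] -> levels [3 5 6]
Step 2: flows [1->0,2->1] -> levels [4 5 5]
Step 3: flows [1->0,1=2] -> levels [5 4 5]
Step 4: flows [0->1,2->1] -> levels [4 6 4]
Step 5: flows [1->0,1->2] -> levels [5 4 5]
  -> period-2 cycle: step 5 state = step 3 state
  -> state at step 6: (6-3) mod 2 = 1, same as step 4 -> [4 6 4]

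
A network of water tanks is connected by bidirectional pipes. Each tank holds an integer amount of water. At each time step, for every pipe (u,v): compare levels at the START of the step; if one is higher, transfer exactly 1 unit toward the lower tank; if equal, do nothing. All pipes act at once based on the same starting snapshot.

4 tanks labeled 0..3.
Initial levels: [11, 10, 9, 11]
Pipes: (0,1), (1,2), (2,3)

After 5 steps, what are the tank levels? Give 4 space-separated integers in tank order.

Answer: 11 9 11 10

Derivation:
Step 1: flows [0->1,1->2,3->2] -> levels [10 10 11 10]
Step 2: flows [0=1,2->1,2->3] -> levels [10 11 9 11]
Step 3: flows [1->0,1->2,3->2] -> levels [11 9 11 10]
Step 4: flows [0->1,2->1,2->3] -> levels [10 11 9 11]
  -> period-2 cycle: step 4 state = step 2 state
  -> state at step 5: (5-2) mod 2 = 1, same as step 3 -> [11 9 11 10]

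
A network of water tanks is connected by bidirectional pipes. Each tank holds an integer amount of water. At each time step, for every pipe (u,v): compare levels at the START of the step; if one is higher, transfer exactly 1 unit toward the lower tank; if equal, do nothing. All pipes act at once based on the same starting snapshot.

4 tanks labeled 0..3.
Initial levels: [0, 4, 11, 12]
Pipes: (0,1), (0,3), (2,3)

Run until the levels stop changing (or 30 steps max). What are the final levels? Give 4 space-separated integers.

Step 1: flows [1->0,3->0,3->2] -> levels [2 3 12 10]
Step 2: flows [1->0,3->0,2->3] -> levels [4 2 11 10]
Step 3: flows [0->1,3->0,2->3] -> levels [4 3 10 10]
Step 4: flows [0->1,3->0,2=3] -> levels [4 4 10 9]
Step 5: flows [0=1,3->0,2->3] -> levels [5 4 9 9]
Step 6: flows [0->1,3->0,2=3] -> levels [5 5 9 8]
Step 7: flows [0=1,3->0,2->3] -> levels [6 5 8 8]
Step 8: flows [0->1,3->0,2=3] -> levels [6 6 8 7]
Step 9: flows [0=1,3->0,2->3] -> levels [7 6 7 7]
Step 10: flows [0->1,0=3,2=3] -> levels [6 7 7 7]
Step 11: flows [1->0,3->0,2=3] -> levels [8 6 7 6]
Step 12: flows [0->1,0->3,2->3] -> levels [6 7 6 8]
Step 13: flows [1->0,3->0,3->2] -> levels [8 6 7 6]
  -> period-2 cycle: step 13 state = step 11 state; never stabilizes
  -> state at step 30: (30-11) mod 2 = 1, same as step 12 -> [6 7 6 8]

Answer: 6 7 6 8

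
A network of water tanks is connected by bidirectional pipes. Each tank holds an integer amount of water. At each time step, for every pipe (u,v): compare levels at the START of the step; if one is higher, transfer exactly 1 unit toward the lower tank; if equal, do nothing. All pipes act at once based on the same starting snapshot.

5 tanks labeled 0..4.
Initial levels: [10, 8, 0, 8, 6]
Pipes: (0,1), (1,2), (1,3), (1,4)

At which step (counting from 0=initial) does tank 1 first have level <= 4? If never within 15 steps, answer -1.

Step 1: flows [0->1,1->2,1=3,1->4] -> levels [9 7 1 8 7]
Step 2: flows [0->1,1->2,3->1,1=4] -> levels [8 8 2 7 7]
Step 3: flows [0=1,1->2,1->3,1->4] -> levels [8 5 3 8 8]
Step 4: flows [0->1,1->2,3->1,4->1] -> levels [7 7 4 7 7]
Step 5: flows [0=1,1->2,1=3,1=4] -> levels [7 6 5 7 7]
Step 6: flows [0->1,1->2,3->1,4->1] -> levels [6 8 6 6 6]
Step 7: flows [1->0,1->2,1->3,1->4] -> levels [7 4 7 7 7]
Tank 1 first reaches <=4 at step 7

Answer: 7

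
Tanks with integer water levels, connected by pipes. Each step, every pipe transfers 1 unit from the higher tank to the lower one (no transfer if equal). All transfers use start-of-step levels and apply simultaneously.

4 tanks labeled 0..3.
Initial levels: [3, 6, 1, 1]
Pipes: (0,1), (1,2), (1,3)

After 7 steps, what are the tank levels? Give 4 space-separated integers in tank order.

Answer: 2 5 2 2

Derivation:
Step 1: flows [1->0,1->2,1->3] -> levels [4 3 2 2]
Step 2: flows [0->1,1->2,1->3] -> levels [3 2 3 3]
Step 3: flows [0->1,2->1,3->1] -> levels [2 5 2 2]
Step 4: flows [1->0,1->2,1->3] -> levels [3 2 3 3]
  -> period-2 cycle: step 4 state = step 2 state
  -> state at step 7: (7-2) mod 2 = 1, same as step 3 -> [2 5 2 2]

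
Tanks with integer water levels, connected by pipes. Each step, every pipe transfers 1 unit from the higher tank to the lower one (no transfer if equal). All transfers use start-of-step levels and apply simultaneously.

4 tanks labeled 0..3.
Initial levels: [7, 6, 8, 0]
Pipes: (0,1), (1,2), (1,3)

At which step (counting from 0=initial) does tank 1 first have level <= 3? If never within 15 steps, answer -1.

Answer: 6

Derivation:
Step 1: flows [0->1,2->1,1->3] -> levels [6 7 7 1]
Step 2: flows [1->0,1=2,1->3] -> levels [7 5 7 2]
Step 3: flows [0->1,2->1,1->3] -> levels [6 6 6 3]
Step 4: flows [0=1,1=2,1->3] -> levels [6 5 6 4]
Step 5: flows [0->1,2->1,1->3] -> levels [5 6 5 5]
Step 6: flows [1->0,1->2,1->3] -> levels [6 3 6 6]
Tank 1 first reaches <=3 at step 6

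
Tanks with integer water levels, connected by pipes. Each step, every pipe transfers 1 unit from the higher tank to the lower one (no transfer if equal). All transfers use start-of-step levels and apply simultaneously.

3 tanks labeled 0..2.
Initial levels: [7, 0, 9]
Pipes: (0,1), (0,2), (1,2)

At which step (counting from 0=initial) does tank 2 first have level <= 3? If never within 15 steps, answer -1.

Answer: -1

Derivation:
Step 1: flows [0->1,2->0,2->1] -> levels [7 2 7]
Step 2: flows [0->1,0=2,2->1] -> levels [6 4 6]
Step 3: flows [0->1,0=2,2->1] -> levels [5 6 5]
Step 4: flows [1->0,0=2,1->2] -> levels [6 4 6]
  -> period-2 cycle (repeats step 2); tank 2 never drops to <=3
Tank 2 never reaches <=3 within 15 steps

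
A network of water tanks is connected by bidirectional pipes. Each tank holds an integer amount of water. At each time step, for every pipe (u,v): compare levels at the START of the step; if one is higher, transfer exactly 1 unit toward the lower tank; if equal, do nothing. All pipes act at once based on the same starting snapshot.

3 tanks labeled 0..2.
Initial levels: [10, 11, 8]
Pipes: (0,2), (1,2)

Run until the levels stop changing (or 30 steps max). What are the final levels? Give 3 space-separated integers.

Answer: 10 10 9

Derivation:
Step 1: flows [0->2,1->2] -> levels [9 10 10]
Step 2: flows [2->0,1=2] -> levels [10 10 9]
Step 3: flows [0->2,1->2] -> levels [9 9 11]
Step 4: flows [2->0,2->1] -> levels [10 10 9]
  -> period-2 cycle: step 4 state = step 2 state; never stabilizes
  -> state at step 30: (30-2) mod 2 = 0, same as step 2 -> [10 10 9]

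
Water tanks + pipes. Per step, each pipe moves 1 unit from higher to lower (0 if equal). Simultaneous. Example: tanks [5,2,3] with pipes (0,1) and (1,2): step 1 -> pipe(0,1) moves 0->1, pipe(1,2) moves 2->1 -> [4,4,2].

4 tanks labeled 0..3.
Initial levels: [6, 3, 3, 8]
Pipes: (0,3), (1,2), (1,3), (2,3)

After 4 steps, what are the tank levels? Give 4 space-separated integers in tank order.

Answer: 6 5 5 4

Derivation:
Step 1: flows [3->0,1=2,3->1,3->2] -> levels [7 4 4 5]
Step 2: flows [0->3,1=2,3->1,3->2] -> levels [6 5 5 4]
Step 3: flows [0->3,1=2,1->3,2->3] -> levels [5 4 4 7]
Step 4: flows [3->0,1=2,3->1,3->2] -> levels [6 5 5 4]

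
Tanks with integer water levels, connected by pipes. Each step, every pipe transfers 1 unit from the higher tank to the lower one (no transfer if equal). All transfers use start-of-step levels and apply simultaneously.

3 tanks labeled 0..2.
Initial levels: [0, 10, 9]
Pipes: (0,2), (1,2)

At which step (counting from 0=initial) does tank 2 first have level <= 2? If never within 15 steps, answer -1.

Answer: -1

Derivation:
Step 1: flows [2->0,1->2] -> levels [1 9 9]
Step 2: flows [2->0,1=2] -> levels [2 9 8]
Step 3: flows [2->0,1->2] -> levels [3 8 8]
Step 4: flows [2->0,1=2] -> levels [4 8 7]
Step 5: flows [2->0,1->2] -> levels [5 7 7]
Step 6: flows [2->0,1=2] -> levels [6 7 6]
Step 7: flows [0=2,1->2] -> levels [6 6 7]
Step 8: flows [2->0,2->1] -> levels [7 7 5]
Step 9: flows [0->2,1->2] -> levels [6 6 7]
  -> period-2 cycle (repeats step 7); tank 2 never drops to <=2
Tank 2 never reaches <=2 within 15 steps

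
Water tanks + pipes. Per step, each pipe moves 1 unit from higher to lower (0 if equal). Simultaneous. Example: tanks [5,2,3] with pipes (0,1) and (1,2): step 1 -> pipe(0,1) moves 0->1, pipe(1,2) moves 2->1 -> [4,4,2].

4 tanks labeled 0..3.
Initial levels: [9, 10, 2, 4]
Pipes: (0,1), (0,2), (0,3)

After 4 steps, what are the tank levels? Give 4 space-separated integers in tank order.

Step 1: flows [1->0,0->2,0->3] -> levels [8 9 3 5]
Step 2: flows [1->0,0->2,0->3] -> levels [7 8 4 6]
Step 3: flows [1->0,0->2,0->3] -> levels [6 7 5 7]
Step 4: flows [1->0,0->2,3->0] -> levels [7 6 6 6]

Answer: 7 6 6 6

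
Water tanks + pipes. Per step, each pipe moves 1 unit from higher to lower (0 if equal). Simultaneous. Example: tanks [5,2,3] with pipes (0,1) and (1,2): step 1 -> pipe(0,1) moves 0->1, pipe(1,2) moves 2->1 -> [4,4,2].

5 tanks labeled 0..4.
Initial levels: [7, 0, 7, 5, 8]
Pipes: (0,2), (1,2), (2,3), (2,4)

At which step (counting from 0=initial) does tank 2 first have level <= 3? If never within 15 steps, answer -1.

Answer: 3

Derivation:
Step 1: flows [0=2,2->1,2->3,4->2] -> levels [7 1 6 6 7]
Step 2: flows [0->2,2->1,2=3,4->2] -> levels [6 2 7 6 6]
Step 3: flows [2->0,2->1,2->3,2->4] -> levels [7 3 3 7 7]
Tank 2 first reaches <=3 at step 3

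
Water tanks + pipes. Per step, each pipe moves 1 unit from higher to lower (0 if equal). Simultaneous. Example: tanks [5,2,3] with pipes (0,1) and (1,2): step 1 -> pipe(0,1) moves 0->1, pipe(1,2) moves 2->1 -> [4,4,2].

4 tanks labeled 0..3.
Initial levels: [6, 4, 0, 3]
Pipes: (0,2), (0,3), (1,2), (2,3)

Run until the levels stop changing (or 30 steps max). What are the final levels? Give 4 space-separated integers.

Step 1: flows [0->2,0->3,1->2,3->2] -> levels [4 3 3 3]
Step 2: flows [0->2,0->3,1=2,2=3] -> levels [2 3 4 4]
Step 3: flows [2->0,3->0,2->1,2=3] -> levels [4 4 2 3]
Step 4: flows [0->2,0->3,1->2,3->2] -> levels [2 3 5 3]
Step 5: flows [2->0,3->0,2->1,2->3] -> levels [4 4 2 3]
  -> period-2 cycle: step 5 state = step 3 state; never stabilizes
  -> state at step 30: (30-3) mod 2 = 1, same as step 4 -> [2 3 5 3]

Answer: 2 3 5 3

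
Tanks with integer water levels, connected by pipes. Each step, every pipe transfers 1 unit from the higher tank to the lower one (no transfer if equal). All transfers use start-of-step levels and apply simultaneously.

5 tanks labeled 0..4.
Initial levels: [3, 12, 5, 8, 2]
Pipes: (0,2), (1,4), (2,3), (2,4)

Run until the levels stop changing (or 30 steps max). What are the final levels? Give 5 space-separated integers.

Answer: 5 7 7 5 6

Derivation:
Step 1: flows [2->0,1->4,3->2,2->4] -> levels [4 11 4 7 4]
Step 2: flows [0=2,1->4,3->2,2=4] -> levels [4 10 5 6 5]
Step 3: flows [2->0,1->4,3->2,2=4] -> levels [5 9 5 5 6]
Step 4: flows [0=2,1->4,2=3,4->2] -> levels [5 8 6 5 6]
Step 5: flows [2->0,1->4,2->3,2=4] -> levels [6 7 4 6 7]
Step 6: flows [0->2,1=4,3->2,4->2] -> levels [5 7 7 5 6]
Step 7: flows [2->0,1->4,2->3,2->4] -> levels [6 6 4 6 8]
Step 8: flows [0->2,4->1,3->2,4->2] -> levels [5 7 7 5 6]
  -> period-2 cycle: step 8 state = step 6 state; never stabilizes
  -> state at step 30: (30-6) mod 2 = 0, same as step 6 -> [5 7 7 5 6]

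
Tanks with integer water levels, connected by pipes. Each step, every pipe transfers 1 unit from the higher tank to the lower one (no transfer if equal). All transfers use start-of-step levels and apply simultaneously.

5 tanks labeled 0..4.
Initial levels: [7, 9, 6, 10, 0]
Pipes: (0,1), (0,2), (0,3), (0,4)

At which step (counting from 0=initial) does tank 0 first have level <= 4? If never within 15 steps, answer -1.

Answer: 7

Derivation:
Step 1: flows [1->0,0->2,3->0,0->4] -> levels [7 8 7 9 1]
Step 2: flows [1->0,0=2,3->0,0->4] -> levels [8 7 7 8 2]
Step 3: flows [0->1,0->2,0=3,0->4] -> levels [5 8 8 8 3]
Step 4: flows [1->0,2->0,3->0,0->4] -> levels [7 7 7 7 4]
Step 5: flows [0=1,0=2,0=3,0->4] -> levels [6 7 7 7 5]
Step 6: flows [1->0,2->0,3->0,0->4] -> levels [8 6 6 6 6]
Step 7: flows [0->1,0->2,0->3,0->4] -> levels [4 7 7 7 7]
Tank 0 first reaches <=4 at step 7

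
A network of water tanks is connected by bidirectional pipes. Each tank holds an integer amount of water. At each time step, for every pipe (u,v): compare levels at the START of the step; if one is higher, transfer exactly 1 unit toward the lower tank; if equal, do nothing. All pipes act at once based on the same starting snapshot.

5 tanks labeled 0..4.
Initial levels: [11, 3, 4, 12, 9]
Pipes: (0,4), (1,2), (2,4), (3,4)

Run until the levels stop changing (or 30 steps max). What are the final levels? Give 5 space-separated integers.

Step 1: flows [0->4,2->1,4->2,3->4] -> levels [10 4 4 11 10]
Step 2: flows [0=4,1=2,4->2,3->4] -> levels [10 4 5 10 10]
Step 3: flows [0=4,2->1,4->2,3=4] -> levels [10 5 5 10 9]
Step 4: flows [0->4,1=2,4->2,3->4] -> levels [9 5 6 9 10]
Step 5: flows [4->0,2->1,4->2,4->3] -> levels [10 6 6 10 7]
Step 6: flows [0->4,1=2,4->2,3->4] -> levels [9 6 7 9 8]
Step 7: flows [0->4,2->1,4->2,3->4] -> levels [8 7 7 8 9]
Step 8: flows [4->0,1=2,4->2,4->3] -> levels [9 7 8 9 6]
Step 9: flows [0->4,2->1,2->4,3->4] -> levels [8 8 6 8 9]
Step 10: flows [4->0,1->2,4->2,4->3] -> levels [9 7 8 9 6]
  -> period-2 cycle: step 10 state = step 8 state; never stabilizes
  -> state at step 30: (30-8) mod 2 = 0, same as step 8 -> [9 7 8 9 6]

Answer: 9 7 8 9 6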